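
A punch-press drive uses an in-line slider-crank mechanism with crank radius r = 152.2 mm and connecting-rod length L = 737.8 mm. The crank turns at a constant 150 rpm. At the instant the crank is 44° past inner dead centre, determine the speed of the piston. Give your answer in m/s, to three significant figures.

ω = 2π·150/60 = 15.71 rad/s
For an in-line slider-crank, x = r cosθ + √(L² − r² sin²θ), so v = −rω sinθ·[1 + r cosθ/√(L² − r² sin²θ)].
With r = 0.1522 m, L = 0.7378 m, θ = 44°: √(L² − r² sin²θ) = 0.73019 m.
v = −0.1522·15.71·0.69466·[1 + 0.1522·0.71934/0.73019] = -1.9098 m/s.
|v| = 1.9098 m/s.

1.91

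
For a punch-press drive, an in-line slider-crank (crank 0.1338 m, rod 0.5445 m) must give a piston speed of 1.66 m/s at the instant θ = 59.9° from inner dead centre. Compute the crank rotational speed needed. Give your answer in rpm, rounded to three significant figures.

For an in-line slider-crank, |v_piston| = rω|sinθ|·[1 + r cosθ/√(L² − r² sin²θ)].
With r = 0.1338 m, L = 0.5445 m, θ = 59.9°: the bracketed kinematic factor |dx/dθ| = 0.13036 m.
ω = v/|dx/dθ| = 1.66/0.13036 = 12.734 rad/s.
N = 60ω/(2π) = 121.6 rpm.

122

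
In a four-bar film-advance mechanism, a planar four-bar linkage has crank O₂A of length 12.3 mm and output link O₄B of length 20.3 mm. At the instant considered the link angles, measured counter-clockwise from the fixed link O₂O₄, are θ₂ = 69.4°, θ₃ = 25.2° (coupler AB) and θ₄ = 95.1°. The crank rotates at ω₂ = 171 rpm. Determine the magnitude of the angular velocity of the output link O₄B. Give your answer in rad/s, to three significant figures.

8.05

ω₂ = 17.91 rad/s (from 171 rpm).
Differentiating the loop-closure r₂e^{iθ₂}+r₃e^{iθ₃}=r₁+r₄e^{iθ₄} gives r₂ω₂e^{iθ₂}+r₃ω₃e^{iθ₃}=r₄ω₄e^{iθ₄}.
Eliminating the other unknown: ω₄ = r₂ω₂ sin(θ₂−θ₃) / [r₄ sin(θ₄−θ₃)].
Numerator sine = +0.69717; denominator sine = +0.93909.
Result = 0.0123·17.91·(+0.69717) / (0.0203·(+0.93909)) = +8.0549 rad/s; magnitude 8.0549 rad/s.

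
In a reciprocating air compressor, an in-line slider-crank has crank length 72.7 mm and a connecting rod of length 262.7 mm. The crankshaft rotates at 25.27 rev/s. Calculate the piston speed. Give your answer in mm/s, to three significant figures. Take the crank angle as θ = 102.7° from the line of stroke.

10500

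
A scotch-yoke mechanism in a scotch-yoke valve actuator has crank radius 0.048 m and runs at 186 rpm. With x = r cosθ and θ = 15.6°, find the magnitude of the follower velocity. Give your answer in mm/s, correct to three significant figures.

ω = 19.48 rad/s (from 186 rpm).
x = r cosθ ⇒ ẋ = −rω sinθ.
|v| = rω|sinθ| = 0.048·19.48·|sin 15.6°| = 0.25142 m/s = 251.42 mm/s.

251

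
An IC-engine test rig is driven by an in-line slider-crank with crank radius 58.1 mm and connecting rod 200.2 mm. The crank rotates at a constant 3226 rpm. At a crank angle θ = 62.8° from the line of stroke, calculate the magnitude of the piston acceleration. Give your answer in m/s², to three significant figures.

ω = 2π·3226/60 = 337.8 rad/s
x(θ) = r cosθ + √(L² − r² sin²θ); with ω constant, a = ω²·d²x/dθ².
d²x/dθ² = −r cosθ − r²(cos2θ)/√u − r⁴ sin²2θ/(4u^{3/2}),  u = L² − r² sin²θ = 0.0374097 m².
Substituting r = 0.0581 m, L = 0.2002 m, θ = 62.8°: d²x/dθ² = -0.016658 m.
a = ω²·d²x/dθ² = (337.8)²·(-0.016658) = -1901.1 m/s²;  |a| = 1901.1 m/s².

1900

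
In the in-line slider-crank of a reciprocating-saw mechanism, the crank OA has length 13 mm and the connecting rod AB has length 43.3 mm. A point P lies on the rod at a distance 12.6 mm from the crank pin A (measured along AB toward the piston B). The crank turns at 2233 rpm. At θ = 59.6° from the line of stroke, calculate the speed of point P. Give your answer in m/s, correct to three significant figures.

2.95

ω = 233.8 rad/s.  Crank-pin speed |V_A| = rω = 3.0399 m/s, perpendicular to OA.
Rod angle: sinφ = −(r/L) sinθ ⇒ φ = -15.008°; ω_rod = −rω cosθ/√(L²−r²sin²θ) = -36.781 rad/s.
V_P = V_A + ω_rod × AP, with AP = 0.0126 m along the rod.
Components: V_Px = −rω sinθ − a·ω_rod·sinφ = -2.742 m/s;  V_Py = rω cosθ + a·ω_rod·cosφ = +1.0907 m/s.
|V_P| = √(V_Px² + V_Py²) = 2.9509 m/s.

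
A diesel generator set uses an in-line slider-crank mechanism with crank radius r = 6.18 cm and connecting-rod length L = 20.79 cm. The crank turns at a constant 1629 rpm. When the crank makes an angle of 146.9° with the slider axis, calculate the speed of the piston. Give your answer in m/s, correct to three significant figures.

4.30

ω = 2π·1629/60 = 170.6 rad/s
For an in-line slider-crank, x = r cosθ + √(L² − r² sin²θ), so v = −rω sinθ·[1 + r cosθ/√(L² − r² sin²θ)].
With r = 0.0618 m, L = 0.2079 m, θ = 146.9°: √(L² − r² sin²θ) = 0.20514 m.
v = −0.0618·170.6·0.54610·[1 + 0.0618·-0.83772/0.20514] = -4.3043 m/s.
|v| = 4.3043 m/s.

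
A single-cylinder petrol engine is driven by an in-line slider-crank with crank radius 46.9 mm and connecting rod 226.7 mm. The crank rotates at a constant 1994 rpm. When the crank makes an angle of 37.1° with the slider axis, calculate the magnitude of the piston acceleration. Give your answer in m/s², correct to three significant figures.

1750

ω = 2π·1994/60 = 208.8 rad/s
x(θ) = r cosθ + √(L² − r² sin²θ); with ω constant, a = ω²·d²x/dθ².
d²x/dθ² = −r cosθ − r²(cos2θ)/√u − r⁴ sin²2θ/(4u^{3/2}),  u = L² − r² sin²θ = 0.0505925 m².
Substituting r = 0.0469 m, L = 0.2267 m, θ = 37.1°: d²x/dθ² = -0.040168 m.
a = ω²·d²x/dθ² = (208.8)²·(-0.040168) = -1751.4 m/s²;  |a| = 1751.4 m/s².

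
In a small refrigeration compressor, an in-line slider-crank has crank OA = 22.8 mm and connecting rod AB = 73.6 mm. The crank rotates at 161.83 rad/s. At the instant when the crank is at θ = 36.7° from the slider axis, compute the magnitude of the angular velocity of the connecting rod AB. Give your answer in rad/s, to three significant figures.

ω = 161.8 rad/s
The rod makes angle φ with the slider axis where L sinφ = r sinθ; differentiating, L cosφ·φ̇ = r ω cosθ.
L cosφ = √(L² − r² sin²θ) = 0.072328 m.
|ω_rod| = r ω |cosθ| / √(L² − r² sin²θ) = 0.0228·161.8·0.80178/0.072328 = 40.902 rad/s.

40.9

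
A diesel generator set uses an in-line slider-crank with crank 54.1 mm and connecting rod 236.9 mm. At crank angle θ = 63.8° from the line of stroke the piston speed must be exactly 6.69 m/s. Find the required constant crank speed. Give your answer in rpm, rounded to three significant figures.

For an in-line slider-crank, |v_piston| = rω|sinθ|·[1 + r cosθ/√(L² − r² sin²θ)].
With r = 0.0541 m, L = 0.2369 m, θ = 63.8°: the bracketed kinematic factor |dx/dθ| = 0.053542 m.
ω = v/|dx/dθ| = 6.69/0.053542 = 124.95 rad/s.
N = 60ω/(2π) = 1193.2 rpm.

1190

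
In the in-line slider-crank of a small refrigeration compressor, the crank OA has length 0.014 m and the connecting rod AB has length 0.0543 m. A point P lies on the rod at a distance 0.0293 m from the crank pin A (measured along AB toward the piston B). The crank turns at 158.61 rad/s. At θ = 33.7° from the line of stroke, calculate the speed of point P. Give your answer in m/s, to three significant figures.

ω = 158.6 rad/s.  Crank-pin speed |V_A| = rω = 2.2205 m/s, perpendicular to OA.
Rod angle: sinφ = −(r/L) sinθ ⇒ φ = -8.225°; ω_rod = −rω cosθ/√(L²−r²sin²θ) = -34.375 rad/s.
V_P = V_A + ω_rod × AP, with AP = 0.0293 m along the rod.
Components: V_Px = −rω sinθ − a·ω_rod·sinφ = -1.3761 m/s;  V_Py = rω cosθ + a·ω_rod·cosφ = +0.85055 m/s.
|V_P| = √(V_Px² + V_Py²) = 1.6178 m/s.

1.62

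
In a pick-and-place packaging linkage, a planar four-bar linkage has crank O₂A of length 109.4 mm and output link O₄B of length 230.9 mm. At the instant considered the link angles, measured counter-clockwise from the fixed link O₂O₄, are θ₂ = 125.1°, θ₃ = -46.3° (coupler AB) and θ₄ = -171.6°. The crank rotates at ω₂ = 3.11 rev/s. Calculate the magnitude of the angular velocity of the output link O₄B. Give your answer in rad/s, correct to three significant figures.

1.70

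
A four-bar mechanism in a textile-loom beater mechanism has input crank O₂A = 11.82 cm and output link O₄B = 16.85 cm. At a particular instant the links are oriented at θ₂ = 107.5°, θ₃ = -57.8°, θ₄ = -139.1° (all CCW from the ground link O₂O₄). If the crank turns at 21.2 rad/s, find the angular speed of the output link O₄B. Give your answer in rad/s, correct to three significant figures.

ω₂ = 21.2 rad/s
Differentiating the loop-closure r₂e^{iθ₂}+r₃e^{iθ₃}=r₁+r₄e^{iθ₄} gives r₂ω₂e^{iθ₂}+r₃ω₃e^{iθ₃}=r₄ω₄e^{iθ₄}.
Eliminating the other unknown: ω₄ = r₂ω₂ sin(θ₂−θ₃) / [r₄ sin(θ₄−θ₃)].
Numerator sine = +0.25376; denominator sine = -0.98849.
Result = 0.1182·21.2·(+0.25376) / (0.1685·(-0.98849)) = -3.8177 rad/s; magnitude 3.8177 rad/s.

3.82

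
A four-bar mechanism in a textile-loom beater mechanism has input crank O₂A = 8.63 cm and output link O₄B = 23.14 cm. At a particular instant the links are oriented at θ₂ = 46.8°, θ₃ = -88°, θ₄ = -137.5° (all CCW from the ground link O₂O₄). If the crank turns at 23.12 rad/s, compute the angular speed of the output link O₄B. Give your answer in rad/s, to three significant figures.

ω₂ = 23.12 rad/s
Differentiating the loop-closure r₂e^{iθ₂}+r₃e^{iθ₃}=r₁+r₄e^{iθ₄} gives r₂ω₂e^{iθ₂}+r₃ω₃e^{iθ₃}=r₄ω₄e^{iθ₄}.
Eliminating the other unknown: ω₄ = r₂ω₂ sin(θ₂−θ₃) / [r₄ sin(θ₄−θ₃)].
Numerator sine = +0.70957; denominator sine = -0.76041.
Result = 0.0863·23.12·(+0.70957) / (0.2314·(-0.76041)) = -8.0461 rad/s; magnitude 8.0461 rad/s.

8.05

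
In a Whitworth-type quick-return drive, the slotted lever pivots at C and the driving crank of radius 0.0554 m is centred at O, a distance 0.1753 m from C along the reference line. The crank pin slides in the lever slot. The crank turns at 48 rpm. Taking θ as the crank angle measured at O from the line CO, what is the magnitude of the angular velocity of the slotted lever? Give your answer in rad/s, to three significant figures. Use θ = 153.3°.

1.71

ω = 5.027 rad/s (from 48 rpm).
Crank pin A relative to C: A = (d + r cosθ, r sinθ); lever angle φ = atan2(r sinθ, d + r cosθ).
Differentiating tanφ: φ̇ = rω(d cosθ + r)/(d² + r² + 2dr cosθ).
d² + r² + 2dr cosθ = |CA|² = 0.0164471 m²;  d cosθ + r = -0.10121 m.
|ω_lever| = |0.0554·5.027·-0.10121| / 0.0164471 = 1.7136 rad/s.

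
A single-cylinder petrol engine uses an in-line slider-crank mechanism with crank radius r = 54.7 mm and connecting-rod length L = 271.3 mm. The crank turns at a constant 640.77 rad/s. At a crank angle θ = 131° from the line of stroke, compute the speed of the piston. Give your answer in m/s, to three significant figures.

22.9

ω = 640.8 rad/s
For an in-line slider-crank, x = r cosθ + √(L² − r² sin²θ), so v = −rω sinθ·[1 + r cosθ/√(L² − r² sin²θ)].
With r = 0.0547 m, L = 0.2713 m, θ = 131°: √(L² − r² sin²θ) = 0.26814 m.
v = −0.0547·640.8·0.75471·[1 + 0.0547·-0.65606/0.26814] = -22.912 m/s.
|v| = 22.912 m/s.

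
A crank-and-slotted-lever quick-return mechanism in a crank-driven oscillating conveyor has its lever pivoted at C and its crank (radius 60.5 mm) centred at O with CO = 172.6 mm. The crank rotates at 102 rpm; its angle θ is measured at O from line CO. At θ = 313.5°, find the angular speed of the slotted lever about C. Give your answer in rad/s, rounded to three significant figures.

2.42

ω = 10.68 rad/s (from 102 rpm).
Crank pin A relative to C: A = (d + r cosθ, r sinθ); lever angle φ = atan2(r sinθ, d + r cosθ).
Differentiating tanφ: φ̇ = rω(d cosθ + r)/(d² + r² + 2dr cosθ).
d² + r² + 2dr cosθ = |CA|² = 0.047827 m²;  d cosθ + r = +0.17931 m.
|ω_lever| = |0.0605·10.68·+0.17931| / 0.047827 = 2.4228 rad/s.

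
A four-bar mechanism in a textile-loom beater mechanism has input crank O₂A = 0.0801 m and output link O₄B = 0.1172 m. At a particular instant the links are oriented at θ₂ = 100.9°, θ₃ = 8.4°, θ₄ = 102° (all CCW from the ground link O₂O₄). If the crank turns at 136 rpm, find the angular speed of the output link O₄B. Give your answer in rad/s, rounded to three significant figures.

ω₂ = 14.24 rad/s (from 136 rpm).
Differentiating the loop-closure r₂e^{iθ₂}+r₃e^{iθ₃}=r₁+r₄e^{iθ₄} gives r₂ω₂e^{iθ₂}+r₃ω₃e^{iθ₃}=r₄ω₄e^{iθ₄}.
Eliminating the other unknown: ω₄ = r₂ω₂ sin(θ₂−θ₃) / [r₄ sin(θ₄−θ₃)].
Numerator sine = +0.99905; denominator sine = +0.99803.
Result = 0.0801·14.24·(+0.99905) / (0.1172·(+0.99803)) = +9.7435 rad/s; magnitude 9.7435 rad/s.

9.74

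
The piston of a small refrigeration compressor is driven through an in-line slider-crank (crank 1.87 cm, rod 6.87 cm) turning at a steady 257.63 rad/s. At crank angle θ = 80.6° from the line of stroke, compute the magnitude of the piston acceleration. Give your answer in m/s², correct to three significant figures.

ω = 257.6 rad/s
x(θ) = r cosθ + √(L² − r² sin²θ); with ω constant, a = ω²·d²x/dθ².
d²x/dθ² = −r cosθ − r²(cos2θ)/√u − r⁴ sin²2θ/(4u^{3/2}),  u = L² − r² sin²θ = 0.00437933 m².
Substituting r = 0.0187 m, L = 0.0687 m, θ = 80.6°: d²x/dθ² = +0.0019371 m.
a = ω²·d²x/dθ² = (257.6)²·(+0.0019371) = +128.57 m/s²;  |a| = 128.57 m/s².

129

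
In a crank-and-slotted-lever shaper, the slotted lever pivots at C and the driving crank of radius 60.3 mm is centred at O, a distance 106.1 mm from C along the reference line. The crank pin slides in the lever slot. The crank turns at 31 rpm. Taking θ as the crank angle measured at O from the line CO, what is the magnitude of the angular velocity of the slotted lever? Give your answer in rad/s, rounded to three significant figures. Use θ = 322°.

1.13

ω = 3.246 rad/s (from 31 rpm).
Crank pin A relative to C: A = (d + r cosθ, r sinθ); lever angle φ = atan2(r sinθ, d + r cosθ).
Differentiating tanφ: φ̇ = rω(d cosθ + r)/(d² + r² + 2dr cosθ).
d² + r² + 2dr cosθ = |CA|² = 0.0249764 m²;  d cosθ + r = +0.14391 m.
|ω_lever| = |0.0603·3.246·+0.14391| / 0.0249764 = 1.1279 rad/s.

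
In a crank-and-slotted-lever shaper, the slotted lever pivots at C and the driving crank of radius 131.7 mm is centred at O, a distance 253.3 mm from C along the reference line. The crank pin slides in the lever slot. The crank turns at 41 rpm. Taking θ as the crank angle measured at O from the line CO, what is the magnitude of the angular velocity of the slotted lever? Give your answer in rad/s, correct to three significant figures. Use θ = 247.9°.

0.365

ω = 4.294 rad/s (from 41 rpm).
Crank pin A relative to C: A = (d + r cosθ, r sinθ); lever angle φ = atan2(r sinθ, d + r cosθ).
Differentiating tanφ: φ̇ = rω(d cosθ + r)/(d² + r² + 2dr cosθ).
d² + r² + 2dr cosθ = |CA|² = 0.0564044 m²;  d cosθ + r = +0.036402 m.
|ω_lever| = |0.1317·4.294·+0.036402| / 0.0564044 = 0.36493 rad/s.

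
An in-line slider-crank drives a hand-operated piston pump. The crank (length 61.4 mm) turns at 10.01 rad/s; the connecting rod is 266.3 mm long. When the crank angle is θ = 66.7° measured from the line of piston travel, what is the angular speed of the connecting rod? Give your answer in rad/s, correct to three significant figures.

0.934

ω = 10.01 rad/s
The rod makes angle φ with the slider axis where L sinφ = r sinθ; differentiating, L cosφ·φ̇ = r ω cosθ.
L cosφ = √(L² − r² sin²θ) = 0.26026 m.
|ω_rod| = r ω |cosθ| / √(L² − r² sin²θ) = 0.0614·10.01·0.39555/0.26026 = 0.93409 rad/s.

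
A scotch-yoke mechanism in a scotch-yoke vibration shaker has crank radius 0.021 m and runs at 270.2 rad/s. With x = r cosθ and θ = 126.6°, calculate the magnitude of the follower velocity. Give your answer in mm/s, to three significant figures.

ω = 270.2 rad/s
x = r cosθ ⇒ ẋ = −rω sinθ.
|v| = rω|sinθ| = 0.021·270.2·|sin 126.6°| = 4.5553 m/s = 4555.3 mm/s.

4560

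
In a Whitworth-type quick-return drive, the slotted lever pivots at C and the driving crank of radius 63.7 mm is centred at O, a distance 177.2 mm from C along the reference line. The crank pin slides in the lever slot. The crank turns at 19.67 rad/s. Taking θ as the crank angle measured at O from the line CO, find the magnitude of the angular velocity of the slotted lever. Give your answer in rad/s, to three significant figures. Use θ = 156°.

ω = 19.67 rad/s
Crank pin A relative to C: A = (d + r cosθ, r sinθ); lever angle φ = atan2(r sinθ, d + r cosθ).
Differentiating tanφ: φ̇ = rω(d cosθ + r)/(d² + r² + 2dr cosθ).
d² + r² + 2dr cosθ = |CA|² = 0.014834 m²;  d cosθ + r = -0.09818 m.
|ω_lever| = |0.0637·19.67·-0.09818| / 0.014834 = 8.293 rad/s.

8.29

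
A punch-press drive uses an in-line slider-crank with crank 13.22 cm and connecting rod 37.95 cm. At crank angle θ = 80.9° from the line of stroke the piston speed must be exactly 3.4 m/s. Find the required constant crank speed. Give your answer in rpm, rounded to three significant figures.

For an in-line slider-crank, |v_piston| = rω|sinθ|·[1 + r cosθ/√(L² − r² sin²θ)].
With r = 0.1322 m, L = 0.3795 m, θ = 80.9°: the bracketed kinematic factor |dx/dθ| = 0.1382 m.
ω = v/|dx/dθ| = 3.4/0.1382 = 24.603 rad/s.
N = 60ω/(2π) = 234.94 rpm.

235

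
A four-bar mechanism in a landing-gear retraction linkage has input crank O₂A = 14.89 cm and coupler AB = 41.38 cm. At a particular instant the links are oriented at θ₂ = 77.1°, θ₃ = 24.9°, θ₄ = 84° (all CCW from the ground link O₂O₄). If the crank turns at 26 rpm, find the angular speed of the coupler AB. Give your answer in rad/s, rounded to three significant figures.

ω₂ = 2.723 rad/s (from 26 rpm).
Differentiating the loop-closure r₂e^{iθ₂}+r₃e^{iθ₃}=r₁+r₄e^{iθ₄} gives r₂ω₂e^{iθ₂}+r₃ω₃e^{iθ₃}=r₄ω₄e^{iθ₄}.
Eliminating the other unknown: ω₃ = r₂ω₂ sin(θ₄−θ₂) / [r₃ sin(θ₃−θ₄)].
Numerator sine = +0.12014; denominator sine = -0.85806.
Result = 0.1489·2.723·(+0.12014) / (0.4138·(-0.85806)) = -0.13717 rad/s; magnitude 0.13717 rad/s.

0.137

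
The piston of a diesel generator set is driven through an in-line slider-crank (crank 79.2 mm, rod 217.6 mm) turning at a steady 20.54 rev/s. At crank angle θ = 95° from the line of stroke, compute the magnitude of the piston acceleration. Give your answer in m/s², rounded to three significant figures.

622

ω = 2π·20.5 = 129.1 rad/s
x(θ) = r cosθ + √(L² − r² sin²θ); with ω constant, a = ω²·d²x/dθ².
d²x/dθ² = −r cosθ − r²(cos2θ)/√u − r⁴ sin²2θ/(4u^{3/2}),  u = L² − r² sin²θ = 0.0411248 m².
Substituting r = 0.0792 m, L = 0.2176 m, θ = 95°: d²x/dθ² = +0.037329 m.
a = ω²·d²x/dθ² = (129.1)²·(+0.037329) = +621.73 m/s²;  |a| = 621.73 m/s².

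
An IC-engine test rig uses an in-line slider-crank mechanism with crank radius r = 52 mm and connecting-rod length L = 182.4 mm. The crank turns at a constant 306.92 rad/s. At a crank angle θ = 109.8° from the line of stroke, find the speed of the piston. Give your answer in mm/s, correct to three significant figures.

13500

ω = 306.9 rad/s
For an in-line slider-crank, x = r cosθ + √(L² − r² sin²θ), so v = −rω sinθ·[1 + r cosθ/√(L² − r² sin²θ)].
With r = 0.052 m, L = 0.1824 m, θ = 109.8°: √(L² − r² sin²θ) = 0.17572 m.
v = −0.052·306.9·0.94088·[1 + 0.052·-0.33874/0.17572] = -13.511 m/s.
|v| = 13.511 m/s = 13511 mm/s.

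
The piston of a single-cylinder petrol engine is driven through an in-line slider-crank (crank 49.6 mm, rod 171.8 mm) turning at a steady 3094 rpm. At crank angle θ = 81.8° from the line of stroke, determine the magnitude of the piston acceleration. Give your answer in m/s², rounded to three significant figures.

759

ω = 2π·3094/60 = 324 rad/s
x(θ) = r cosθ + √(L² − r² sin²θ); with ω constant, a = ω²·d²x/dθ².
d²x/dθ² = −r cosθ − r²(cos2θ)/√u − r⁴ sin²2θ/(4u^{3/2}),  u = L² − r² sin²θ = 0.0271051 m².
Substituting r = 0.0496 m, L = 0.1718 m, θ = 81.8°: d²x/dθ² = +0.0072336 m.
a = ω²·d²x/dθ² = (324)²·(+0.0072336) = +759.37 m/s²;  |a| = 759.37 m/s².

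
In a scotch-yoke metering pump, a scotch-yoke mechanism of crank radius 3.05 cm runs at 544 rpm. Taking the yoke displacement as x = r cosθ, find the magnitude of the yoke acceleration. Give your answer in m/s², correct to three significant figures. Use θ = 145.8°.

81.9

ω = 56.97 rad/s (from 544 rpm).
x = r cosθ ⇒ ẍ = −rω² cosθ (ω constant).
|a| = rω²|cosθ| = 0.0305·(56.97)²·|cos 145.8°| = 81.866 m/s².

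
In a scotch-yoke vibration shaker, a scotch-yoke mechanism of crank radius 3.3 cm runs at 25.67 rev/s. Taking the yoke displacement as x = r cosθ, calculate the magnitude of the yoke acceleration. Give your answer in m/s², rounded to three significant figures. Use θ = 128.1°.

ω = 161.3 rad/s (from 25.67 rev/s).
x = r cosθ ⇒ ẍ = −rω² cosθ (ω constant).
|a| = rω²|cosθ| = 0.033·(161.3)²·|cos 128.1°| = 529.71 m/s².

530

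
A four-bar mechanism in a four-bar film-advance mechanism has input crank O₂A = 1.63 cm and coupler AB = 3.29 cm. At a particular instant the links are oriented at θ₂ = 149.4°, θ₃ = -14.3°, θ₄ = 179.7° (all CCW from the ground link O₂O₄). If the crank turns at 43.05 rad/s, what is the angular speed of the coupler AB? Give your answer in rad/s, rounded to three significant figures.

44.5

ω₂ = 43.05 rad/s
Differentiating the loop-closure r₂e^{iθ₂}+r₃e^{iθ₃}=r₁+r₄e^{iθ₄} gives r₂ω₂e^{iθ₂}+r₃ω₃e^{iθ₃}=r₄ω₄e^{iθ₄}.
Eliminating the other unknown: ω₃ = r₂ω₂ sin(θ₄−θ₂) / [r₃ sin(θ₃−θ₄)].
Numerator sine = +0.50453; denominator sine = +0.24192.
Result = 0.0163·43.05·(+0.50453) / (0.0329·(+0.24192)) = +44.481 rad/s; magnitude 44.481 rad/s.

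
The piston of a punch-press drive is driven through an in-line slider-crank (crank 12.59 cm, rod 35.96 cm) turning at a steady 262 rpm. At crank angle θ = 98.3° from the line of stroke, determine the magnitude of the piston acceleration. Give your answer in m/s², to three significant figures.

ω = 2π·262/60 = 27.44 rad/s
x(θ) = r cosθ + √(L² − r² sin²θ); with ω constant, a = ω²·d²x/dθ².
d²x/dθ² = −r cosθ − r²(cos2θ)/√u − r⁴ sin²2θ/(4u^{3/2}),  u = L² − r² sin²θ = 0.113792 m².
Substituting r = 0.1259 m, L = 0.3596 m, θ = 98.3°: d²x/dθ² = +0.063072 m.
a = ω²·d²x/dθ² = (27.44)²·(+0.063072) = +47.478 m/s²;  |a| = 47.478 m/s².

47.5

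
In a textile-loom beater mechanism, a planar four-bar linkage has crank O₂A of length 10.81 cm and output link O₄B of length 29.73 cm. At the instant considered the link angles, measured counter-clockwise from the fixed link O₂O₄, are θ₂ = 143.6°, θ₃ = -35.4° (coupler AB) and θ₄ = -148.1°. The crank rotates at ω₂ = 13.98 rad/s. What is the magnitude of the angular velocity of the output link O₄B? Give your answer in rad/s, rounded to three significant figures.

0.0962

ω₂ = 13.98 rad/s
Differentiating the loop-closure r₂e^{iθ₂}+r₃e^{iθ₃}=r₁+r₄e^{iθ₄} gives r₂ω₂e^{iθ₂}+r₃ω₃e^{iθ₃}=r₄ω₄e^{iθ₄}.
Eliminating the other unknown: ω₄ = r₂ω₂ sin(θ₂−θ₃) / [r₄ sin(θ₄−θ₃)].
Numerator sine = +0.01745; denominator sine = -0.92254.
Result = 0.1081·13.98·(+0.01745) / (0.2973·(-0.92254)) = -0.096163 rad/s; magnitude 0.096163 rad/s.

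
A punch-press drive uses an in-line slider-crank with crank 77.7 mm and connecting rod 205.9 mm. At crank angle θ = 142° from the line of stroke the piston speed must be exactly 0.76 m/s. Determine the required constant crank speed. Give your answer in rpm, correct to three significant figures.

219

For an in-line slider-crank, |v_piston| = rω|sinθ|·[1 + r cosθ/√(L² − r² sin²θ)].
With r = 0.0777 m, L = 0.2059 m, θ = 142°: the bracketed kinematic factor |dx/dθ| = 0.033211 m.
ω = v/|dx/dθ| = 0.76/0.033211 = 22.884 rad/s.
N = 60ω/(2π) = 218.52 rpm.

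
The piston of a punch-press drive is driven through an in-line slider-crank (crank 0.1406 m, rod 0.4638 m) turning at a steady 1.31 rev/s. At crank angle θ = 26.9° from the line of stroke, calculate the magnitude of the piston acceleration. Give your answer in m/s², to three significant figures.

10.3

ω = 2π·1.31 = 8.231 rad/s
x(θ) = r cosθ + √(L² − r² sin²θ); with ω constant, a = ω²·d²x/dθ².
d²x/dθ² = −r cosθ − r²(cos2θ)/√u − r⁴ sin²2θ/(4u^{3/2}),  u = L² − r² sin²θ = 0.211064 m².
Substituting r = 0.1406 m, L = 0.4638 m, θ = 26.9°: d²x/dθ² = -0.15146 m.
a = ω²·d²x/dθ² = (8.231)²·(-0.15146) = -10.261 m/s²;  |a| = 10.261 m/s².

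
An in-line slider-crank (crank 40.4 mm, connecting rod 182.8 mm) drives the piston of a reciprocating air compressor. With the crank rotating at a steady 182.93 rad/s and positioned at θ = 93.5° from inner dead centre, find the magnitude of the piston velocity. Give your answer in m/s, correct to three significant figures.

ω = 182.9 rad/s
For an in-line slider-crank, x = r cosθ + √(L² − r² sin²θ), so v = −rω sinθ·[1 + r cosθ/√(L² − r² sin²θ)].
With r = 0.0404 m, L = 0.1828 m, θ = 93.5°: √(L² − r² sin²θ) = 0.1783 m.
v = −0.0404·182.9·0.99813·[1 + 0.0404·-0.06105/0.1783] = -7.2745 m/s.
|v| = 7.2745 m/s.

7.27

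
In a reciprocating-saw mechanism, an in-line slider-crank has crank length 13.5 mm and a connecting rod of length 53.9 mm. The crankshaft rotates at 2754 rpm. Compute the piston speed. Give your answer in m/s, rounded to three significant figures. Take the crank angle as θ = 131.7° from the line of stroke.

2.41

ω = 2π·2754/60 = 288.4 rad/s
For an in-line slider-crank, x = r cosθ + √(L² − r² sin²θ), so v = −rω sinθ·[1 + r cosθ/√(L² − r² sin²θ)].
With r = 0.0135 m, L = 0.0539 m, θ = 131.7°: √(L² − r² sin²θ) = 0.052949 m.
v = −0.0135·288.4·0.74664·[1 + 0.0135·-0.66523/0.052949] = -2.4139 m/s.
|v| = 2.4139 m/s.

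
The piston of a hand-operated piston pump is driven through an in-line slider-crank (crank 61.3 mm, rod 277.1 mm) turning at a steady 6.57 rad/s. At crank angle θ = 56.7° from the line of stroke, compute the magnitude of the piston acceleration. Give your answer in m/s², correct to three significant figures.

1.22

ω = 6.57 rad/s
x(θ) = r cosθ + √(L² − r² sin²θ); with ω constant, a = ω²·d²x/dθ².
d²x/dθ² = −r cosθ − r²(cos2θ)/√u − r⁴ sin²2θ/(4u^{3/2}),  u = L² − r² sin²θ = 0.0741594 m².
Substituting r = 0.0613 m, L = 0.2771 m, θ = 56.7°: d²x/dθ² = -0.028322 m.
a = ω²·d²x/dθ² = (6.57)²·(-0.028322) = -1.2225 m/s²;  |a| = 1.2225 m/s².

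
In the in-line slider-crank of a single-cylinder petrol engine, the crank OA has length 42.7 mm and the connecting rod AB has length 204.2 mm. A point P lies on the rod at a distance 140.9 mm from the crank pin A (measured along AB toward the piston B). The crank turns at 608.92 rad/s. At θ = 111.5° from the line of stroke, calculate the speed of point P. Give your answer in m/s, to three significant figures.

ω = 608.9 rad/s.  Crank-pin speed |V_A| = rω = 26.001 m/s, perpendicular to OA.
Rod angle: sinφ = −(r/L) sinθ ⇒ φ = -11.219°; ω_rod = −rω cosθ/√(L²−r²sin²θ) = +47.576 rad/s.
V_P = V_A + ω_rod × AP, with AP = 0.1409 m along the rod.
Components: V_Px = −rω sinθ − a·ω_rod·sinφ = -22.887 m/s;  V_Py = rω cosθ + a·ω_rod·cosφ = -2.954 m/s.
|V_P| = √(V_Px² + V_Py²) = 23.077 m/s.

23.1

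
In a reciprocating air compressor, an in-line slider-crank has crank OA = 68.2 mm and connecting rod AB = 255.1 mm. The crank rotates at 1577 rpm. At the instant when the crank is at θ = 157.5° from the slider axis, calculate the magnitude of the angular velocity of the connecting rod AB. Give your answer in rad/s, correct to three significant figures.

41.0

ω = 165.1 rad/s (converted from 1577 rpm).
The rod makes angle φ with the slider axis where L sinφ = r sinθ; differentiating, L cosφ·φ̇ = r ω cosθ.
L cosφ = √(L² − r² sin²θ) = 0.25376 m.
|ω_rod| = r ω |cosθ| / √(L² − r² sin²θ) = 0.0682·165.1·0.92388/0.25376 = 41.005 rad/s.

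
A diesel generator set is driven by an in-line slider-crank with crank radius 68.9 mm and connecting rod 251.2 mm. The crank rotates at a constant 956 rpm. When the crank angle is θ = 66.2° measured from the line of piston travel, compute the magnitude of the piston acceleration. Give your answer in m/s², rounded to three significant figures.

ω = 2π·956/60 = 100.1 rad/s
x(θ) = r cosθ + √(L² − r² sin²θ); with ω constant, a = ω²·d²x/dθ².
d²x/dθ² = −r cosθ − r²(cos2θ)/√u − r⁴ sin²2θ/(4u^{3/2}),  u = L² − r² sin²θ = 0.0591273 m².
Substituting r = 0.0689 m, L = 0.2512 m, θ = 66.2°: d²x/dθ² = -0.014854 m.
a = ω²·d²x/dθ² = (100.1)²·(-0.014854) = -148.87 m/s²;  |a| = 148.87 m/s².

149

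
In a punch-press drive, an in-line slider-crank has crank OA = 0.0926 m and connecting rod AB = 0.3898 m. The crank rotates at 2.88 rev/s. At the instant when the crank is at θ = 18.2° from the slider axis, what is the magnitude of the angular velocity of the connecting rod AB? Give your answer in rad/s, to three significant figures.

4.09

ω = 18.1 rad/s (converted from 2.88 rev/s).
The rod makes angle φ with the slider axis where L sinφ = r sinθ; differentiating, L cosφ·φ̇ = r ω cosθ.
L cosφ = √(L² − r² sin²θ) = 0.38873 m.
|ω_rod| = r ω |cosθ| / √(L² − r² sin²θ) = 0.0926·18.1·0.94997/0.38873 = 4.095 rad/s.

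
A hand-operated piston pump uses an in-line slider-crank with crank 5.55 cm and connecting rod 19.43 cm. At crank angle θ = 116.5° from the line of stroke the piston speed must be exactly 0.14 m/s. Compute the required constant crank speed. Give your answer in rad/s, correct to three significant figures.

3.25

For an in-line slider-crank, |v_piston| = rω|sinθ|·[1 + r cosθ/√(L² − r² sin²θ)].
With r = 0.0555 m, L = 0.1943 m, θ = 116.5°: the bracketed kinematic factor |dx/dθ| = 0.043121 m.
ω = v/|dx/dθ| = 0.14/0.043121 = 3.2467 rad/s.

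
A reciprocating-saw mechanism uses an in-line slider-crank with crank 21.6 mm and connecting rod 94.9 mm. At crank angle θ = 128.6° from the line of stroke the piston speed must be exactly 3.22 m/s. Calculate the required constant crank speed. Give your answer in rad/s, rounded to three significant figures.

For an in-line slider-crank, |v_piston| = rω|sinθ|·[1 + r cosθ/√(L² − r² sin²θ)].
With r = 0.0216 m, L = 0.0949 m, θ = 128.6°: the bracketed kinematic factor |dx/dθ| = 0.014445 m.
ω = v/|dx/dθ| = 3.22/0.014445 = 222.92 rad/s.

223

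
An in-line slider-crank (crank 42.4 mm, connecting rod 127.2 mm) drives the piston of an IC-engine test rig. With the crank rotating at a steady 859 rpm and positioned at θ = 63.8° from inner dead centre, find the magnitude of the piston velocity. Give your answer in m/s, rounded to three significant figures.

ω = 2π·859/60 = 89.95 rad/s
For an in-line slider-crank, x = r cosθ + √(L² − r² sin²θ), so v = −rω sinθ·[1 + r cosθ/√(L² − r² sin²θ)].
With r = 0.0424 m, L = 0.1272 m, θ = 63.8°: √(L² − r² sin²θ) = 0.12138 m.
v = −0.0424·89.95·0.89726·[1 + 0.0424·0.44151/0.12138] = -3.95 m/s.
|v| = 3.95 m/s.

3.95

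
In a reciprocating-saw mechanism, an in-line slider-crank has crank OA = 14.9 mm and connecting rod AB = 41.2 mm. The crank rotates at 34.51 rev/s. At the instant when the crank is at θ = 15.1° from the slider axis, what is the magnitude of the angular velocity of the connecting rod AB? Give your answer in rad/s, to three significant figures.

ω = 216.8 rad/s (converted from 34.51 rev/s).
The rod makes angle φ with the slider axis where L sinφ = r sinθ; differentiating, L cosφ·φ̇ = r ω cosθ.
L cosφ = √(L² − r² sin²θ) = 0.041017 m.
|ω_rod| = r ω |cosθ| / √(L² − r² sin²θ) = 0.0149·216.8·0.96547/0.041017 = 76.048 rad/s.

76.0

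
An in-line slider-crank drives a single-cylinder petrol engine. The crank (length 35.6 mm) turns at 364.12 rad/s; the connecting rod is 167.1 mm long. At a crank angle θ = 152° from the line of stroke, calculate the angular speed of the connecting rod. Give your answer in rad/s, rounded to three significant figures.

68.8

ω = 364.1 rad/s
The rod makes angle φ with the slider axis where L sinφ = r sinθ; differentiating, L cosφ·φ̇ = r ω cosθ.
L cosφ = √(L² − r² sin²θ) = 0.16626 m.
|ω_rod| = r ω |cosθ| / √(L² − r² sin²θ) = 0.0356·364.1·0.88295/0.16626 = 68.839 rad/s.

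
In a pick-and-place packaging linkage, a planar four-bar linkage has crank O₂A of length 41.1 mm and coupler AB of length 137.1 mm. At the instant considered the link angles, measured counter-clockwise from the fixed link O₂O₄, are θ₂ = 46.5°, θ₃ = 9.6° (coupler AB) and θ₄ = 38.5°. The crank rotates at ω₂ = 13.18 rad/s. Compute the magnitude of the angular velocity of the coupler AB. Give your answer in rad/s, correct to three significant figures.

1.14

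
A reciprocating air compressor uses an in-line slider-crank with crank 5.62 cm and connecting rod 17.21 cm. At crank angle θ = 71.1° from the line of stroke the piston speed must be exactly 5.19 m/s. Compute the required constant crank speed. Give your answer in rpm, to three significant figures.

For an in-line slider-crank, |v_piston| = rω|sinθ|·[1 + r cosθ/√(L² − r² sin²θ)].
With r = 0.0562 m, L = 0.1721 m, θ = 71.1°: the bracketed kinematic factor |dx/dθ| = 0.059083 m.
ω = v/|dx/dθ| = 5.19/0.059083 = 87.842 rad/s.
N = 60ω/(2π) = 838.83 rpm.

839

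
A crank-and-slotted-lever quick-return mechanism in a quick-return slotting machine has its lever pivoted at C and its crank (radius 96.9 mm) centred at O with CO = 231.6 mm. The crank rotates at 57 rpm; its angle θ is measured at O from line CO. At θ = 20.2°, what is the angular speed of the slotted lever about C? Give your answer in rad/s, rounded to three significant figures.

1.73

ω = 5.969 rad/s (from 57 rpm).
Crank pin A relative to C: A = (d + r cosθ, r sinθ); lever angle φ = atan2(r sinθ, d + r cosθ).
Differentiating tanφ: φ̇ = rω(d cosθ + r)/(d² + r² + 2dr cosθ).
d² + r² + 2dr cosθ = |CA|² = 0.105152 m²;  d cosθ + r = +0.31425 m.
|ω_lever| = |0.0969·5.969·+0.31425| / 0.105152 = 1.7286 rad/s.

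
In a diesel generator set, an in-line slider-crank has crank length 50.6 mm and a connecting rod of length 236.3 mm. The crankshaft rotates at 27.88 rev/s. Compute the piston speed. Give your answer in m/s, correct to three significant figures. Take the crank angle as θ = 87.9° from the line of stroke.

8.93

ω = 2π·27.9 = 175.2 rad/s
For an in-line slider-crank, x = r cosθ + √(L² − r² sin²θ), so v = −rω sinθ·[1 + r cosθ/√(L² − r² sin²θ)].
With r = 0.0506 m, L = 0.2363 m, θ = 87.9°: √(L² − r² sin²θ) = 0.23083 m.
v = −0.0506·175.2·0.99933·[1 + 0.0506·0.03664/0.23083] = -8.9291 m/s.
|v| = 8.9291 m/s.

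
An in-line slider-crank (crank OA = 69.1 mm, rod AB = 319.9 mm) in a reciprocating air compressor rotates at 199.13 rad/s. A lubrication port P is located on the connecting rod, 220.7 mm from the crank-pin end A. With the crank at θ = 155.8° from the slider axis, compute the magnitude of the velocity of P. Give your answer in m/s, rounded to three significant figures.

ω = 199.1 rad/s.  Crank-pin speed |V_A| = rω = 13.76 m/s, perpendicular to OA.
Rod angle: sinφ = −(r/L) sinθ ⇒ φ = -5.080°; ω_rod = −rω cosθ/√(L²−r²sin²θ) = +39.388 rad/s.
V_P = V_A + ω_rod × AP, with AP = 0.2207 m along the rod.
Components: V_Px = −rω sinθ − a·ω_rod·sinφ = -4.8708 m/s;  V_Py = rω cosθ + a·ω_rod·cosφ = -3.8919 m/s.
|V_P| = √(V_Px² + V_Py²) = 6.2347 m/s.

6.23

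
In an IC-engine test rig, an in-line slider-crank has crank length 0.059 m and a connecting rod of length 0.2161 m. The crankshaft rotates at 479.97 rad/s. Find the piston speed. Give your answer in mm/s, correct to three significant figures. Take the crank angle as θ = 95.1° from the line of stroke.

ω = 480 rad/s
For an in-line slider-crank, x = r cosθ + √(L² − r² sin²θ), so v = −rω sinθ·[1 + r cosθ/√(L² − r² sin²θ)].
With r = 0.059 m, L = 0.2161 m, θ = 95.1°: √(L² − r² sin²θ) = 0.20796 m.
v = −0.059·480·0.99604·[1 + 0.059·-0.08889/0.20796] = -27.495 m/s.
|v| = 27.495 m/s = 27495 mm/s.

27500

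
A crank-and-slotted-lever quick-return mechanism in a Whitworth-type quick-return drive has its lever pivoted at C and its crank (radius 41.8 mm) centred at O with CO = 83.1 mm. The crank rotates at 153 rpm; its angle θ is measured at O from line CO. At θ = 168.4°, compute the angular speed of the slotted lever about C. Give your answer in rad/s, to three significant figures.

14.4

ω = 16.02 rad/s (from 153 rpm).
Crank pin A relative to C: A = (d + r cosθ, r sinθ); lever angle φ = atan2(r sinθ, d + r cosθ).
Differentiating tanφ: φ̇ = rω(d cosθ + r)/(d² + r² + 2dr cosθ).
d² + r² + 2dr cosθ = |CA|² = 0.00184758 m²;  d cosθ + r = -0.039603 m.
|ω_lever| = |0.0418·16.02·-0.039603| / 0.00184758 = 14.355 rad/s.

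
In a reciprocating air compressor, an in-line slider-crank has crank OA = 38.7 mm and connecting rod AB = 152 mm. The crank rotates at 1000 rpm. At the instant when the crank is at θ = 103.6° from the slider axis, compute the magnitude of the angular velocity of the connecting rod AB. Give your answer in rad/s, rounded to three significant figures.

ω = 104.7 rad/s (converted from 1000 rpm).
The rod makes angle φ with the slider axis where L sinφ = r sinθ; differentiating, L cosφ·φ̇ = r ω cosθ.
L cosφ = √(L² − r² sin²θ) = 0.14727 m.
|ω_rod| = r ω |cosθ| / √(L² − r² sin²θ) = 0.0387·104.7·0.23514/0.14727 = 6.4707 rad/s.

6.47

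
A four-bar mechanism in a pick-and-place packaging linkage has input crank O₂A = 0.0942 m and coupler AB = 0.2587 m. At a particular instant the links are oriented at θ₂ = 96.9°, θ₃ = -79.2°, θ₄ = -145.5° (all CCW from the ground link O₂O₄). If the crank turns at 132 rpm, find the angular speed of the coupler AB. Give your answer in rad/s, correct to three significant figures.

4.87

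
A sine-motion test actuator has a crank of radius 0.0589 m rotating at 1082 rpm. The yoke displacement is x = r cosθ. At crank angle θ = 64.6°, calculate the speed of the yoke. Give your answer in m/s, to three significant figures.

6.03

ω = 113.3 rad/s (from 1082 rpm).
x = r cosθ ⇒ ẋ = −rω sinθ.
|v| = rω|sinθ| = 0.0589·113.3·|sin 64.6°| = 6.0287 m/s.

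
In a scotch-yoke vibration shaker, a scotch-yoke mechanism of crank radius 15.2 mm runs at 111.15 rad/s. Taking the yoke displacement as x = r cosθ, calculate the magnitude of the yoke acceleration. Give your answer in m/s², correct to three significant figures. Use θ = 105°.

ω = 111.2 rad/s
x = r cosθ ⇒ ẍ = −rω² cosθ (ω constant).
|a| = rω²|cosθ| = 0.0152·(111.2)²·|cos 105°| = 48.603 m/s².

48.6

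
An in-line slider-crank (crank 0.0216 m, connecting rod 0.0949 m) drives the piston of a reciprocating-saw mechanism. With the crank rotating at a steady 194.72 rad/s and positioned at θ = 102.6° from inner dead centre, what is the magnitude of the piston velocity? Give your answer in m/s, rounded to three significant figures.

3.90

ω = 194.7 rad/s
For an in-line slider-crank, x = r cosθ + √(L² − r² sin²θ), so v = −rω sinθ·[1 + r cosθ/√(L² − r² sin²θ)].
With r = 0.0216 m, L = 0.0949 m, θ = 102.6°: √(L² − r² sin²θ) = 0.092529 m.
v = −0.0216·194.7·0.97592·[1 + 0.0216·-0.21814/0.092529] = -3.8956 m/s.
|v| = 3.8956 m/s.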